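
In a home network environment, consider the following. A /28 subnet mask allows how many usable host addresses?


Given: subnet mask /28
Host bits = 32 - 28 = 4
Total addresses = 2^4 = 16
Usable hosts = 16 - 2 (network + broadcast) = 14

14


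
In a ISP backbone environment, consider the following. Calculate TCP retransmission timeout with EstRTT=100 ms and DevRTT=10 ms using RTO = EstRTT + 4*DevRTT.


Given: EstRTT = 100 ms, DevRTT = 10 ms
Timeout = EstRTT + 4 * DevRTT
4 * DevRTT = 4 * 10 = 40
Timeout = 100 + 40 = 140 ms

140


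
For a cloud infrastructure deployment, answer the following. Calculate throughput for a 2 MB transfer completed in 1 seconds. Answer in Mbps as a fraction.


Given: file = 2 MB, time = 1 s
File in Mb = 2 * 8 = 16 Mb
Throughput = 16 / 1 Mbps
Throughput = 16 Mbps

16


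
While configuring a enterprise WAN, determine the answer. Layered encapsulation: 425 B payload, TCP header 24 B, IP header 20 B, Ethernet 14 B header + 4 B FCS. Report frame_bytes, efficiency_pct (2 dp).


TCP segment = 425 + 24 = 449 B
IP packet = 449 + 20 = 469 B
Ethernet frame = 469 + 14 + 4 = 487 B
Efficiency = app / frame = 425 / 487 = 0.872690 = 87.2690% -> 87.27% (2 dp)

487, 87.27


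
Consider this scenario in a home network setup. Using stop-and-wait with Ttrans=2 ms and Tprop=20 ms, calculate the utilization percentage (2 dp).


Given: Ttrans = 2 ms, Tprop = 20 ms
RTT = 2 * Tprop = 2 * 20 = 40 ms
U = Ttrans / (Ttrans + RTT)
U = 2 / (2 + 40)
U = 2 / 42 = 0.047619
U% = 4.76%

4.76


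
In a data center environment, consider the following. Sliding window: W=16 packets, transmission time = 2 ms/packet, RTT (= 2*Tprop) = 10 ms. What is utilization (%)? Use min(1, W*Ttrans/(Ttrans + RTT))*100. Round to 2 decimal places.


Given: W = 16, Ttrans = 2 ms, RTT = 10 ms (= 2 * Tprop, Tprop = 5 ms)
Cycle time = Ttrans + RTT = 2 + 10 = 12 ms (first packet sent until its ACK returns)
W * Ttrans = 16 * 2 = 32 ms of sending per cycle
W * Ttrans / (Ttrans + RTT) = 32 / 12 = 2.666667
U = min(1, 2.666667) = 1.000000
U% = 100.00%

100.00


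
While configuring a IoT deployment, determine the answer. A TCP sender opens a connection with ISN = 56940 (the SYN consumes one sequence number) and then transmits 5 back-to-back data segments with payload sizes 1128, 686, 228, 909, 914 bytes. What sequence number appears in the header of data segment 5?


The SYN occupies sequence number ISN = 56940, so the first data byte is ISN + 1 = 56941.
SEQ of data segment i = (ISN + 1) + sum of payload sizes of segments 1..i-1.
Segment 1: SEQ = 56941, payload = 1128 bytes
Segment 2: SEQ = 58069, payload = 686 bytes
Segment 3: SEQ = 58755, payload = 228 bytes
Segment 4: SEQ = 58983, payload = 909 bytes
Segment 5: SEQ = 59892, payload = 914 bytes
SEQ of segment 5 = 56941 + 1128 + 686 + 228 + 909 = 59892

59892


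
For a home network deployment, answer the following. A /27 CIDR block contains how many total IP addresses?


Given: CIDR prefix /27
Host bits = 32 - 27 = 5
Total addresses = 2^5 = 32

32


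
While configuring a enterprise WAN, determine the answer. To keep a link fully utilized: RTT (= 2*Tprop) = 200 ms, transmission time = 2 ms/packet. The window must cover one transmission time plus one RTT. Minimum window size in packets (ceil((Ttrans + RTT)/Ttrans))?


Given: Ttrans = 2 ms, RTT = 200 ms (= 2 * Tprop, Tprop = 100 ms)
Time until first ACK returns = Ttrans + RTT = 2 + 200 = 202 ms
Need W * Ttrans >= Ttrans + RTT  ->  W >= (Ttrans + RTT) / Ttrans
(Ttrans + RTT) / Ttrans = 202 / 2 = 101
W_min = ceil(101) = 101

101


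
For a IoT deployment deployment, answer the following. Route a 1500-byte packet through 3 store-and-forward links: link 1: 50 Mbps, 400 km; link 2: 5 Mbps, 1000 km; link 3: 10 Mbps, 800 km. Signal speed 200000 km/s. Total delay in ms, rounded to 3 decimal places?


Packet = 1500 bytes = 12000 bits. Store-and-forward: sum (t_trans + t_prop) per link.
Link 1: t_trans = 12000/(50*10^6) s = 0.2400 ms; t_prop = 400/200000 s = 2.0000 ms; subtotal = 2.2400 ms
Link 2: t_trans = 12000/(5*10^6) s = 2.4000 ms; t_prop = 1000/200000 s = 5.0000 ms; subtotal = 7.4000 ms
Link 3: t_trans = 12000/(10*10^6) s = 1.2000 ms; t_prop = 800/200000 s = 4.0000 ms; subtotal = 5.2000 ms
End-to-end = 2.2400 + 7.4000 + 5.2000 = 14.8400 ms -> 14.840 ms (3 dp)

14.840


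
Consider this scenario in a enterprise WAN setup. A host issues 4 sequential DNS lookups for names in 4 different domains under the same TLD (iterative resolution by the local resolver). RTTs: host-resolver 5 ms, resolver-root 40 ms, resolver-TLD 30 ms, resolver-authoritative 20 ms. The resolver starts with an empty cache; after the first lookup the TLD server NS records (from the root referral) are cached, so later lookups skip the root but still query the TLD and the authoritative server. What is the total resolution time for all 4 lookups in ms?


Lookup 1 (cold cache): local + root + TLD + auth = 5 + 40 + 30 + 20 = 95 ms
Lookups 2..4 (TLD NS cached -> skip root; new domain -> still ask TLD and auth): local + TLD + auth = 5 + 30 + 20 = 55 ms each
Remaining 3 lookups: 3 * 55 = 165 ms
Total = 95 + 165 = 260 ms

260


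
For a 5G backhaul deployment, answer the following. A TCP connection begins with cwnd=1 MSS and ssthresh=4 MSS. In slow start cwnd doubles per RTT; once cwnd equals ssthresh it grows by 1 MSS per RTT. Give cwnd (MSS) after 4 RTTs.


RTT 0: cwnd = 1 MSS (initial)
RTT 1: cwnd = 2 MSS (slow start, doubled)
RTT 2: cwnd = 4 MSS (slow start, doubled)
RTT 3: cwnd = 5 MSS (congestion avoidance, +1)
RTT 4: cwnd = 6 MSS (congestion avoidance, +1)

6


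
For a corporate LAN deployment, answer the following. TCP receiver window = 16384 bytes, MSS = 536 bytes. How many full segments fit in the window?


Given: RWND = 16384 bytes, MSS = 536 bytes
Full segments = floor(RWND / MSS)
Full segments = floor(16384 / 536)
Full segments = floor(30.5672) = 30

30


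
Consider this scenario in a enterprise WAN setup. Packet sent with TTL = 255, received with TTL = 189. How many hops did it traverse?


Given: initial TTL = 255, received TTL = 189
Hops = initial TTL - received TTL
Hops = 255 - 189 = 66

66


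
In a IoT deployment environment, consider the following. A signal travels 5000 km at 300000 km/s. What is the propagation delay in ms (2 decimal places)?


Given: distance = 5000 km, speed = 300000 km/s
Delay = distance / speed = 5000 / 300000 seconds
Delay in ms = 5000 * 1000 / 300000
Delay = 16.6667 ms
Rounded to 2 dp = 16.67 ms

16.67


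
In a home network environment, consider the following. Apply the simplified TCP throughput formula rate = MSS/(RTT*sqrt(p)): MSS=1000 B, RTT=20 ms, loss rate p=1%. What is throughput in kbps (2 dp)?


Given: MSS = 1000 bytes, RTT = 20 ms, loss = 1%
RTT in seconds = 20 / 1000 = 0.02
Loss rate = 1% = 0.01
sqrt(loss) = sqrt(0.01) = 0.1
Throughput (bytes/s) = 1000 / (0.02 * 0.1) = 500000.0000
Throughput (kbps) = 500000.0000 * 8 / 1000 = 4000.000000 -> 4000.00 kbps (2 dp)

4000.00


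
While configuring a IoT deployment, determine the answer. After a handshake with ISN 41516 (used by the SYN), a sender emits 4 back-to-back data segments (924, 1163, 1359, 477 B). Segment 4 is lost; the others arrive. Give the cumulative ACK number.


SYN uses sequence number 41516; first data byte = ISN + 1 = 41517.
Segment 1: SEQ = 41517, len = 924 B, covers [41517, 42440]
Segment 2: SEQ = 42441, len = 1163 B, covers [42441, 43603]
Segment 3: SEQ = 43604, len = 1359 B, covers [43604, 44962]
Segment 4: SEQ = 44963, len = 477 B, covers [44963, 45439] [LOST]
In-order data received: bytes [41517, 44962] (segments 1..3).
Segment 4 missing -> gap begins at byte 44963.
Cumulative ACK = next expected in-order byte = 41517 + 924 + 1163 + 1359 = 44963

44963


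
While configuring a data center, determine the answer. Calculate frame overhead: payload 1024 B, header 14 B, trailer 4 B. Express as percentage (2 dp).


Given: payload = 1024 B, header = 14 B, trailer = 4 B
Overhead bytes = header + trailer = 14 + 4 = 18
Total frame = payload + overhead = 1024 + 18 = 1042
Overhead % = 18 / 1042 * 100 = 1.7274% -> 1.73% (2 dp)

1.73


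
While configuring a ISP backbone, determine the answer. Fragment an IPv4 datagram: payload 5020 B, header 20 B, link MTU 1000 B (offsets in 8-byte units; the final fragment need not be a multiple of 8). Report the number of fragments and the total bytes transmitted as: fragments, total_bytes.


Max data per non-final fragment = floor((MTU - header)/8)*8 = floor((1000 - 20)/8)*8 = floor(980/8)*8 = 976 B
Final fragment needs no 8-byte alignment: it can carry up to MTU - header = 980 B
Non-final fragments needed = ceil((payload - 980) / 976) = ceil(4040/976) = ceil(4.1393) = 5
Number of fragments = 5 + 1 = 6
Fragment sizes (data): 5 * 976 B + 140 B (last, 140 <= 980 OK)
Total bytes sent = payload + n_frags * header = 5020 + 6*20 = 5020 + 120 = 5140 B

6, 5140


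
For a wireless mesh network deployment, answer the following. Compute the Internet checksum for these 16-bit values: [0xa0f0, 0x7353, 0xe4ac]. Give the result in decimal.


Given words: [0xa0f0, 0x7353, 0xe4ac]
Step 1: Sum all words
Raw sum = 41200 + 29523 + 58540 = 129263
Step 2: Fold carry: (63727 + 1) = 63728
One's complement = ~63728 & 0xFFFF = 1807

1807


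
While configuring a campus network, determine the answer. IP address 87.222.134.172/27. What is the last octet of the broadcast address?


Given: IP = 87.222.134.172, prefix = /27
Host bits = 32 - 27 = 5
Network last octet = 172 AND mask = 160
Host part size = 2^5 - 1 = 31
Broadcast last octet = 160 OR 31 = 191

191


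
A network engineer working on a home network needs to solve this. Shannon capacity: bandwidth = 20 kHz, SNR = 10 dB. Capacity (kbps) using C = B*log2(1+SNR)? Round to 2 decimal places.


Given: B = 20 kHz, SNR = 10 dB
SNR linear = 10^(10/10) = 10
1 + SNR = 11
log2(11) = 3.4594316186
C = 20 * 1000 * 3.4594316186 = 69188.6324 bps
C = 69.188632 kbps -> 69.19 kbps (2 dp)

69.19


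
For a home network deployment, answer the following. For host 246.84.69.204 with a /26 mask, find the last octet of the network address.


Given: IP = 246.84.69.204, prefix = /26
Subnet mask = 255.255.255.192
Last octet of IP: 204
Last octet of mask: 192
Network last octet = 204 AND 192 = 192

192


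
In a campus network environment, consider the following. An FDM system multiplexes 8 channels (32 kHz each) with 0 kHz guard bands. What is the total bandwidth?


Given: 8 channels, 32 kHz each, guard = 0 kHz
Channel bandwidth = 8 * 32 = 256 kHz
Guard bands = 7 gaps * 0 kHz = 0 kHz
Total = 256 + 0 = 256 kHz

256


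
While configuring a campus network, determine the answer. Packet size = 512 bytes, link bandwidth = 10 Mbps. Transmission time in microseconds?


Given: packet = 512 bytes, bandwidth = 10 Mbps
Packet in bits = 512 * 8 = 4096 bits
Bandwidth = 10 * 10^6 = 10000000 bps
Time = 4096 / 10000000 seconds
Time in us = 4096 * 10^6 / 10000000 = 409.6

409.6


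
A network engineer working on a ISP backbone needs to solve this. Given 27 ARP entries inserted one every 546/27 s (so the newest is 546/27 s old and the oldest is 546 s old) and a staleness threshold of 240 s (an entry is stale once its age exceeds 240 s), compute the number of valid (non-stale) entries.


Ages are k * 546/27 s for k = 1..27 (spacing = 20.2222 s).
Entry k is valid iff k * 546/27 <= 240 iff k <= 27 * 240 / 546 = 11.8681
n_valid = floor(11.8681) = 11
(n_stale = 27 - 11 = 16)

11


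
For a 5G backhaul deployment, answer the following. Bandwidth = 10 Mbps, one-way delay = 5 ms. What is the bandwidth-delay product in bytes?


Given: bandwidth = 10 Mbps, delay = 5 ms
BDP in bits = 10 * 10^6 * 5 / 1000
BDP in bits = 50000
BDP in bytes = 50000 / 8 = 6250

6250


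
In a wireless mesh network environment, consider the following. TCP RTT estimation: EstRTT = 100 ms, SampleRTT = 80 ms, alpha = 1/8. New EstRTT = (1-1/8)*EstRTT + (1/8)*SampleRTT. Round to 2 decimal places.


Given: EstRTT = 100 ms, SampleRTT = 80 ms, alpha = 1/8
New EstRTT = (1 - alpha) * EstRTT + alpha * SampleRTT
(7/8) * 100 = 87.5
(1/8) * 80 = 10
New EstRTT = 87.5 + 10 = 97.5 ms -> 97.50 ms (2 dp)

97.50


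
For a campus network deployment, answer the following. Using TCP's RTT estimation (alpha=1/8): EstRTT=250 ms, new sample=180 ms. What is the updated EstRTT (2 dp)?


Given: EstRTT = 250 ms, SampleRTT = 180 ms, alpha = 1/8
New EstRTT = (1 - alpha) * EstRTT + alpha * SampleRTT
(7/8) * 250 = 218.75
(1/8) * 180 = 22.5
New EstRTT = 218.75 + 22.5 = 241.25 ms -> 241.25 ms (2 dp)

241.25


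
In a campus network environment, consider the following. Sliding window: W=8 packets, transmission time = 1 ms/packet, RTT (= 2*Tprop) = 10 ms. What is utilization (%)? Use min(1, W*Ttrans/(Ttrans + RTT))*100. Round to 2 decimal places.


Given: W = 8, Ttrans = 1 ms, RTT = 10 ms (= 2 * Tprop, Tprop = 5 ms)
Cycle time = Ttrans + RTT = 1 + 10 = 11 ms (first packet sent until its ACK returns)
W * Ttrans = 8 * 1 = 8 ms of sending per cycle
W * Ttrans / (Ttrans + RTT) = 8 / 11 = 0.727273
U = min(1, 0.727273) = 0.727273
U% = 72.73%

72.73


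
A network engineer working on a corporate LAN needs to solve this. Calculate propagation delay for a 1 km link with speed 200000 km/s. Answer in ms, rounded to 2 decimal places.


Given: distance = 1 km, speed = 200000 km/s
Delay = distance / speed = 1 / 200000 seconds
Delay in ms = 1 * 1000 / 200000
Delay = 0.0050 ms
Rounded to 2 dp = 0.01 ms

0.01


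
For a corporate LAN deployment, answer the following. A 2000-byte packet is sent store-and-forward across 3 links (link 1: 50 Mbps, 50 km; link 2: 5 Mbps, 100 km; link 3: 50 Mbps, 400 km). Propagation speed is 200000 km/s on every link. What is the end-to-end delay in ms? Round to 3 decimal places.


Packet = 2000 bytes = 16000 bits. Store-and-forward: sum (t_trans + t_prop) per link.
Link 1: t_trans = 16000/(50*10^6) s = 0.3200 ms; t_prop = 50/200000 s = 0.2500 ms; subtotal = 0.5700 ms
Link 2: t_trans = 16000/(5*10^6) s = 3.2000 ms; t_prop = 100/200000 s = 0.5000 ms; subtotal = 3.7000 ms
Link 3: t_trans = 16000/(50*10^6) s = 0.3200 ms; t_prop = 400/200000 s = 2.0000 ms; subtotal = 2.3200 ms
End-to-end = 0.5700 + 3.7000 + 2.3200 = 6.5900 ms -> 6.590 ms (3 dp)

6.590


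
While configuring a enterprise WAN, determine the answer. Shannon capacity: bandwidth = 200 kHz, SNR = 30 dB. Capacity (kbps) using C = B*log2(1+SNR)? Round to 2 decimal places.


Given: B = 200 kHz, SNR = 30 dB
SNR linear = 10^(30/10) = 1000
1 + SNR = 1001
log2(1001) = 9.9672262588
C = 200 * 1000 * 9.9672262588 = 1993445.2518 bps
C = 1993.445252 kbps -> 1993.45 kbps (2 dp)

1993.45


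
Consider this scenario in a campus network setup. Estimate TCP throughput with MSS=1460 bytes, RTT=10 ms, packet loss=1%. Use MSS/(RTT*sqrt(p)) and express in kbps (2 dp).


Given: MSS = 1460 bytes, RTT = 10 ms, loss = 1%
RTT in seconds = 10 / 1000 = 0.01
Loss rate = 1% = 0.01
sqrt(loss) = sqrt(0.01) = 0.1
Throughput (bytes/s) = 1460 / (0.01 * 0.1) = 1460000.0000
Throughput (kbps) = 1460000.0000 * 8 / 1000 = 11680.000000 -> 11680.00 kbps (2 dp)

11680.00


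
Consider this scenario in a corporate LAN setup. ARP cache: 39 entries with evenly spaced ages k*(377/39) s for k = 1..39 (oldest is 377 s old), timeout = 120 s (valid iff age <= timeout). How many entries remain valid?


Ages are k * 377/39 s for k = 1..39 (spacing = 9.6667 s).
Entry k is valid iff k * 377/39 <= 120 iff k <= 39 * 120 / 377 = 12.4138
n_valid = floor(12.4138) = 12
(n_stale = 39 - 12 = 27)

12


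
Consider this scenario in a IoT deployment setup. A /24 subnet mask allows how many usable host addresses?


Given: subnet mask /24
Host bits = 32 - 24 = 8
Total addresses = 2^8 = 256
Usable hosts = 256 - 2 (network + broadcast) = 254

254


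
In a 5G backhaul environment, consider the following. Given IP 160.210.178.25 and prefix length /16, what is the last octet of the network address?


Given: IP = 160.210.178.25, prefix = /16
Subnet mask = 255.255.0.0
Last octet of IP: 25
Last octet of mask: 0
Network last octet = 25 AND 0 = 0

0


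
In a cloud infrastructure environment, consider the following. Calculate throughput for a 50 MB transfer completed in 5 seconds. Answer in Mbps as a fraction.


Given: file = 50 MB, time = 5 s
File in Mb = 50 * 8 = 400 Mb
Throughput = 400 / 5 Mbps
Throughput = 80 Mbps

80


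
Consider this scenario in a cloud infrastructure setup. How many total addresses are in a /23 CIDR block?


Given: CIDR prefix /23
Host bits = 32 - 23 = 9
Total addresses = 2^9 = 512

512


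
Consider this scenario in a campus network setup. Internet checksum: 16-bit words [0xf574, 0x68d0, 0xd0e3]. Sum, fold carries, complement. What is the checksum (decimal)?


Given words: [0xf574, 0x68d0, 0xd0e3]
Step 1: Sum all words
Raw sum = 62836 + 26832 + 53475 = 143143
Step 2: Fold carry: (12071 + 2) = 12073
One's complement = ~12073 & 0xFFFF = 53462

53462


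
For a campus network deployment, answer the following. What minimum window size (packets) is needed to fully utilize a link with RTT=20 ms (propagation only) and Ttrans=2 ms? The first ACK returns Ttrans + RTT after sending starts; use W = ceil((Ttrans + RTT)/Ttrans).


Given: Ttrans = 2 ms, RTT = 20 ms (= 2 * Tprop, Tprop = 10 ms)
Time until first ACK returns = Ttrans + RTT = 2 + 20 = 22 ms
Need W * Ttrans >= Ttrans + RTT  ->  W >= (Ttrans + RTT) / Ttrans
(Ttrans + RTT) / Ttrans = 22 / 2 = 11
W_min = ceil(11) = 11

11


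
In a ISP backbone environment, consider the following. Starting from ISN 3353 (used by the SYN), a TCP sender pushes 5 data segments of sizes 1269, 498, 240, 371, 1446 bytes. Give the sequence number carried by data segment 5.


The SYN occupies sequence number ISN = 3353, so the first data byte is ISN + 1 = 3354.
SEQ of data segment i = (ISN + 1) + sum of payload sizes of segments 1..i-1.
Segment 1: SEQ = 3354, payload = 1269 bytes
Segment 2: SEQ = 4623, payload = 498 bytes
Segment 3: SEQ = 5121, payload = 240 bytes
Segment 4: SEQ = 5361, payload = 371 bytes
Segment 5: SEQ = 5732, payload = 1446 bytes
SEQ of segment 5 = 3354 + 1269 + 498 + 240 + 371 = 5732

5732


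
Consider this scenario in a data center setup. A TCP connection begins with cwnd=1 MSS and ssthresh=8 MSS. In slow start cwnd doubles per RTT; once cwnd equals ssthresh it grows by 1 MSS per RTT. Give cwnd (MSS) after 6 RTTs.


RTT 0: cwnd = 1 MSS (initial)
RTT 1: cwnd = 2 MSS (slow start, doubled)
RTT 2: cwnd = 4 MSS (slow start, doubled)
RTT 3: cwnd = 8 MSS (slow start, doubled)
RTT 4: cwnd = 9 MSS (congestion avoidance, +1)
RTT 5: cwnd = 10 MSS (congestion avoidance, +1)
RTT 6: cwnd = 11 MSS (congestion avoidance, +1)

11


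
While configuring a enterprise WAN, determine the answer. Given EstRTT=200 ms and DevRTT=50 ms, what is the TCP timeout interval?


Given: EstRTT = 200 ms, DevRTT = 50 ms
Timeout = EstRTT + 4 * DevRTT
4 * DevRTT = 4 * 50 = 200
Timeout = 200 + 200 = 400 ms

400


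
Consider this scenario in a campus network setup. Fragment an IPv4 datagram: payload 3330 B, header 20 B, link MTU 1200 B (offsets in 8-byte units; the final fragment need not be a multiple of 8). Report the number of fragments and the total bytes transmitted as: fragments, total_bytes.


Max data per non-final fragment = floor((MTU - header)/8)*8 = floor((1200 - 20)/8)*8 = floor(1180/8)*8 = 1176 B
Final fragment needs no 8-byte alignment: it can carry up to MTU - header = 1180 B
Non-final fragments needed = ceil((payload - 1180) / 1176) = ceil(2150/1176) = ceil(1.8282) = 2
Number of fragments = 2 + 1 = 3
Fragment sizes (data): 2 * 1176 B + 978 B (last, 978 <= 1180 OK)
Total bytes sent = payload + n_frags * header = 3330 + 3*20 = 3330 + 60 = 3390 B

3, 3390


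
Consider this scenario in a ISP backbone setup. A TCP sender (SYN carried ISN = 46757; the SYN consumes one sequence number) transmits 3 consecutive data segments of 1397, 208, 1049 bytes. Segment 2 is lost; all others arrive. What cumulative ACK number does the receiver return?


SYN uses sequence number 46757; first data byte = ISN + 1 = 46758.
Segment 1: SEQ = 46758, len = 1397 B, covers [46758, 48154]
Segment 2: SEQ = 48155, len = 208 B, covers [48155, 48362] [LOST]
Segment 3: SEQ = 48363, len = 1049 B, covers [48363, 49411]
In-order data received: bytes [46758, 48154] (segments 1..1).
Segment 2 missing -> gap begins at byte 48155; later segments buffered out of order.
Cumulative ACK = next expected in-order byte = 46758 + 1397 = 48155

48155


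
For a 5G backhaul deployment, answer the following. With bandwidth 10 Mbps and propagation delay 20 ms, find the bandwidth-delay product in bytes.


Given: bandwidth = 10 Mbps, delay = 20 ms
BDP in bits = 10 * 10^6 * 20 / 1000
BDP in bits = 200000
BDP in bytes = 200000 / 8 = 25000

25000


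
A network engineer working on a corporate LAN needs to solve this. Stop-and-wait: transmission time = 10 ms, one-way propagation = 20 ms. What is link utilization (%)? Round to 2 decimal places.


Given: Ttrans = 10 ms, Tprop = 20 ms
RTT = 2 * Tprop = 2 * 20 = 40 ms
U = Ttrans / (Ttrans + RTT)
U = 10 / (10 + 40)
U = 10 / 50 = 0.2
U% = 20.00%

20.00


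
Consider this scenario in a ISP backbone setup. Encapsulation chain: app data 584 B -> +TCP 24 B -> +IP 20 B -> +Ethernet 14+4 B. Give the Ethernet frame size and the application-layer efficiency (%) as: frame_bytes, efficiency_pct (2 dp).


TCP segment = 584 + 24 = 608 B
IP packet = 608 + 20 = 628 B
Ethernet frame = 628 + 14 + 4 = 646 B
Efficiency = app / frame = 584 / 646 = 0.904025 = 90.4025% -> 90.40% (2 dp)

646, 90.40


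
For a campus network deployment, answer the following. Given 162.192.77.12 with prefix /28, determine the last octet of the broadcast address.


Given: IP = 162.192.77.12, prefix = /28
Host bits = 32 - 28 = 4
Network last octet = 12 AND mask = 0
Host part size = 2^4 - 1 = 15
Broadcast last octet = 0 OR 15 = 15

15


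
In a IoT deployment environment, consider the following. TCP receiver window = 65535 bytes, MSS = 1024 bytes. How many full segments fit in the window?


Given: RWND = 65535 bytes, MSS = 1024 bytes
Full segments = floor(RWND / MSS)
Full segments = floor(65535 / 1024)
Full segments = floor(63.999) = 63

63


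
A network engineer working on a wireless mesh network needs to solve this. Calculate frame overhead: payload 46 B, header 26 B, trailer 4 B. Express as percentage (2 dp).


Given: payload = 46 B, header = 26 B, trailer = 4 B
Overhead bytes = header + trailer = 26 + 4 = 30
Total frame = payload + overhead = 46 + 30 = 76
Overhead % = 30 / 76 * 100 = 39.4737% -> 39.47% (2 dp)

39.47


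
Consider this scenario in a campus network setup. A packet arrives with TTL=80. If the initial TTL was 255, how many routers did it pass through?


Given: initial TTL = 255, received TTL = 80
Hops = initial TTL - received TTL
Hops = 255 - 80 = 175

175


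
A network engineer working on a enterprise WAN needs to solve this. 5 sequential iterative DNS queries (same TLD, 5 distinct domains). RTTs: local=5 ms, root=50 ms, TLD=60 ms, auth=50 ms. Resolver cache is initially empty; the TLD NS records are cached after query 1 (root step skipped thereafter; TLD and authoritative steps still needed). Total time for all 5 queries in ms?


Lookup 1 (cold cache): local + root + TLD + auth = 5 + 50 + 60 + 50 = 165 ms
Lookups 2..5 (TLD NS cached -> skip root; new domain -> still ask TLD and auth): local + TLD + auth = 5 + 60 + 50 = 115 ms each
Remaining 4 lookups: 4 * 115 = 460 ms
Total = 165 + 460 = 625 ms

625


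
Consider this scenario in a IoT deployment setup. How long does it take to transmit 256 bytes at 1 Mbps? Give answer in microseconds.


Given: packet = 256 bytes, bandwidth = 1 Mbps
Packet in bits = 256 * 8 = 2048 bits
Bandwidth = 1 * 10^6 = 1000000 bps
Time = 2048 / 1000000 seconds
Time in us = 2048 * 10^6 / 1000000 = 2048

2048


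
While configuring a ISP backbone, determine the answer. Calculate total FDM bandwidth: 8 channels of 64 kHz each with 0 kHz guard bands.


Given: 8 channels, 64 kHz each, guard = 0 kHz
Channel bandwidth = 8 * 64 = 512 kHz
Guard bands = 7 gaps * 0 kHz = 0 kHz
Total = 512 + 0 = 512 kHz

512


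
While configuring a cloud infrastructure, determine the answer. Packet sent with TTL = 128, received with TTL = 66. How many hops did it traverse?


Given: initial TTL = 128, received TTL = 66
Hops = initial TTL - received TTL
Hops = 128 - 66 = 62

62


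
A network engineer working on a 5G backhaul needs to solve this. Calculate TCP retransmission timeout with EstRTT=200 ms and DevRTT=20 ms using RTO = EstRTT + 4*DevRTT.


Given: EstRTT = 200 ms, DevRTT = 20 ms
Timeout = EstRTT + 4 * DevRTT
4 * DevRTT = 4 * 20 = 80
Timeout = 200 + 80 = 280 ms

280


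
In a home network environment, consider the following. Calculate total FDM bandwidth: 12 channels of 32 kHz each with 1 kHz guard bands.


Given: 12 channels, 32 kHz each, guard = 1 kHz
Channel bandwidth = 12 * 32 = 384 kHz
Guard bands = 11 gaps * 1 kHz = 11 kHz
Total = 384 + 11 = 395 kHz

395


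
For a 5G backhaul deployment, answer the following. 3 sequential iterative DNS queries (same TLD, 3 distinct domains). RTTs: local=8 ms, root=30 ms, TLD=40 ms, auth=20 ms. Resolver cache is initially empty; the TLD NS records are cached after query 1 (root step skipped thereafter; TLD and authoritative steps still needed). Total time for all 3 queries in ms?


Lookup 1 (cold cache): local + root + TLD + auth = 8 + 30 + 40 + 20 = 98 ms
Lookups 2..3 (TLD NS cached -> skip root; new domain -> still ask TLD and auth): local + TLD + auth = 8 + 40 + 20 = 68 ms each
Remaining 2 lookups: 2 * 68 = 136 ms
Total = 98 + 136 = 234 ms

234


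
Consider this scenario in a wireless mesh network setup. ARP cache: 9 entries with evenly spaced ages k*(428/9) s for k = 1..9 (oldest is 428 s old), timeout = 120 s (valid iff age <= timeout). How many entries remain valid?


Ages are k * 428/9 s for k = 1..9 (spacing = 47.5556 s).
Entry k is valid iff k * 428/9 <= 120 iff k <= 9 * 120 / 428 = 2.5234
n_valid = floor(2.5234) = 2
(n_stale = 9 - 2 = 7)

2


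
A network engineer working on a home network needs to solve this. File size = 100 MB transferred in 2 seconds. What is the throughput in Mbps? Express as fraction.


Given: file = 100 MB, time = 2 s
File in Mb = 100 * 8 = 800 Mb
Throughput = 800 / 2 Mbps
Throughput = 400 Mbps

400


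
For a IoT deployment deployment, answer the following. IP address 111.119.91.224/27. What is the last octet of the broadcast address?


Given: IP = 111.119.91.224, prefix = /27
Host bits = 32 - 27 = 5
Network last octet = 224 AND mask = 224
Host part size = 2^5 - 1 = 31
Broadcast last octet = 224 OR 31 = 255

255


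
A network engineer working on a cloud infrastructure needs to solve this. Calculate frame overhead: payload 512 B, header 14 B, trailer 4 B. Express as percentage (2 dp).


Given: payload = 512 B, header = 14 B, trailer = 4 B
Overhead bytes = header + trailer = 14 + 4 = 18
Total frame = payload + overhead = 512 + 18 = 530
Overhead % = 18 / 530 * 100 = 3.3962% -> 3.40% (2 dp)

3.40


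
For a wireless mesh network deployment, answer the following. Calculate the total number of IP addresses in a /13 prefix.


Given: CIDR prefix /13
Host bits = 32 - 13 = 19
Total addresses = 2^19 = 524288

524288


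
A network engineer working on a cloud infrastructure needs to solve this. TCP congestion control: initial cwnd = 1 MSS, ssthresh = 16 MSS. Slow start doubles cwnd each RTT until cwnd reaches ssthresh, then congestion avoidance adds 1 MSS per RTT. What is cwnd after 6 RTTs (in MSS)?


RTT 0: cwnd = 1 MSS (initial)
RTT 1: cwnd = 2 MSS (slow start, doubled)
RTT 2: cwnd = 4 MSS (slow start, doubled)
RTT 3: cwnd = 8 MSS (slow start, doubled)
RTT 4: cwnd = 16 MSS (slow start, doubled)
RTT 5: cwnd = 17 MSS (congestion avoidance, +1)
RTT 6: cwnd = 18 MSS (congestion avoidance, +1)

18


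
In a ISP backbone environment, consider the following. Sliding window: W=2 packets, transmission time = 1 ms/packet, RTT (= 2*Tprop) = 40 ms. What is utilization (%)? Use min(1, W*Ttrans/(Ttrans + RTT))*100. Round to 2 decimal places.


Given: W = 2, Ttrans = 1 ms, RTT = 40 ms (= 2 * Tprop, Tprop = 20 ms)
Cycle time = Ttrans + RTT = 1 + 40 = 41 ms (first packet sent until its ACK returns)
W * Ttrans = 2 * 1 = 2 ms of sending per cycle
W * Ttrans / (Ttrans + RTT) = 2 / 41 = 0.048780
U = min(1, 0.048780) = 0.048780
U% = 4.88%

4.88


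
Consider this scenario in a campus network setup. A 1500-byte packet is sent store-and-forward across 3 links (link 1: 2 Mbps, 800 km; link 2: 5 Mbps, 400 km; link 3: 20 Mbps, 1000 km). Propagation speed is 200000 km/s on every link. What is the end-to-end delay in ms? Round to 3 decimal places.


Packet = 1500 bytes = 12000 bits. Store-and-forward: sum (t_trans + t_prop) per link.
Link 1: t_trans = 12000/(2*10^6) s = 6.0000 ms; t_prop = 800/200000 s = 4.0000 ms; subtotal = 10.0000 ms
Link 2: t_trans = 12000/(5*10^6) s = 2.4000 ms; t_prop = 400/200000 s = 2.0000 ms; subtotal = 4.4000 ms
Link 3: t_trans = 12000/(20*10^6) s = 0.6000 ms; t_prop = 1000/200000 s = 5.0000 ms; subtotal = 5.6000 ms
End-to-end = 10.0000 + 4.4000 + 5.6000 = 20.0000 ms -> 20.000 ms (3 dp)

20.000


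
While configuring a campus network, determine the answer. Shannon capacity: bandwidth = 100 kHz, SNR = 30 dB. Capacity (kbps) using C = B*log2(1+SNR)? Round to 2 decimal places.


Given: B = 100 kHz, SNR = 30 dB
SNR linear = 10^(30/10) = 1000
1 + SNR = 1001
log2(1001) = 9.9672262588
C = 100 * 1000 * 9.9672262588 = 996722.6259 bps
C = 996.722626 kbps -> 996.72 kbps (2 dp)

996.72


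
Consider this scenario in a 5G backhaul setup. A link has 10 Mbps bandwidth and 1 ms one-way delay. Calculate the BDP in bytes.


Given: bandwidth = 10 Mbps, delay = 1 ms
BDP in bits = 10 * 10^6 * 1 / 1000
BDP in bits = 10000
BDP in bytes = 10000 / 8 = 1250

1250


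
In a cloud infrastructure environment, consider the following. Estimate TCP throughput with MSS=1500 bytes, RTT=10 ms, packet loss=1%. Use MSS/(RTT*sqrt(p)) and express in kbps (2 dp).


Given: MSS = 1500 bytes, RTT = 10 ms, loss = 1%
RTT in seconds = 10 / 1000 = 0.01
Loss rate = 1% = 0.01
sqrt(loss) = sqrt(0.01) = 0.1
Throughput (bytes/s) = 1500 / (0.01 * 0.1) = 1500000.0000
Throughput (kbps) = 1500000.0000 * 8 / 1000 = 12000.000000 -> 12000.00 kbps (2 dp)

12000.00


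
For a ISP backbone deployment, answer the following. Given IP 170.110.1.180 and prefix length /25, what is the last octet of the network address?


Given: IP = 170.110.1.180, prefix = /25
Subnet mask = 255.255.255.128
Last octet of IP: 180
Last octet of mask: 128
Network last octet = 180 AND 128 = 128

128


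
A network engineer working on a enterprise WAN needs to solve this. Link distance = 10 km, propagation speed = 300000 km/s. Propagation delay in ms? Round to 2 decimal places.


Given: distance = 10 km, speed = 300000 km/s
Delay = distance / speed = 10 / 300000 seconds
Delay in ms = 10 * 1000 / 300000
Delay = 0.0333 ms
Rounded to 2 dp = 0.03 ms

0.03


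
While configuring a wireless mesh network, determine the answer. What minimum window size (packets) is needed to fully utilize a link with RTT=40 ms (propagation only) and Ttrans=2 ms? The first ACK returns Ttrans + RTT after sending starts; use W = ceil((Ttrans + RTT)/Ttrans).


Given: Ttrans = 2 ms, RTT = 40 ms (= 2 * Tprop, Tprop = 20 ms)
Time until first ACK returns = Ttrans + RTT = 2 + 40 = 42 ms
Need W * Ttrans >= Ttrans + RTT  ->  W >= (Ttrans + RTT) / Ttrans
(Ttrans + RTT) / Ttrans = 42 / 2 = 21
W_min = ceil(21) = 21

21


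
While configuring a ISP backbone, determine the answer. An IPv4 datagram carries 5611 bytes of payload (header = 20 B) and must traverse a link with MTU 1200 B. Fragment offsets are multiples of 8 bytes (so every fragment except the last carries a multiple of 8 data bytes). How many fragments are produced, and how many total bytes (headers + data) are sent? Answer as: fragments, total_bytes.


Max data per non-final fragment = floor((MTU - header)/8)*8 = floor((1200 - 20)/8)*8 = floor(1180/8)*8 = 1176 B
Final fragment needs no 8-byte alignment: it can carry up to MTU - header = 1180 B
Non-final fragments needed = ceil((payload - 1180) / 1176) = ceil(4431/1176) = ceil(3.7679) = 4
Number of fragments = 4 + 1 = 5
Fragment sizes (data): 4 * 1176 B + 907 B (last, 907 <= 1180 OK)
Total bytes sent = payload + n_frags * header = 5611 + 5*20 = 5611 + 100 = 5711 B

5, 5711


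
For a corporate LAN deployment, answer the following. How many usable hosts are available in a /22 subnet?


Given: subnet mask /22
Host bits = 32 - 22 = 10
Total addresses = 2^10 = 1024
Usable hosts = 1024 - 2 (network + broadcast) = 1022

1022


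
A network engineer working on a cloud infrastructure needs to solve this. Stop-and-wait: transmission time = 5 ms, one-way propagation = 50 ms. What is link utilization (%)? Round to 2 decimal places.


Given: Ttrans = 5 ms, Tprop = 50 ms
RTT = 2 * Tprop = 2 * 50 = 100 ms
U = Ttrans / (Ttrans + RTT)
U = 5 / (5 + 100)
U = 5 / 105 = 0.047619
U% = 4.76%

4.76


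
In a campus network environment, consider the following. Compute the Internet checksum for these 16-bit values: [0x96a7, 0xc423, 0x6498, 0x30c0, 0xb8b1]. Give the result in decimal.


Given words: [0x96a7, 0xc423, 0x6498, 0x30c0, 0xb8b1]
Step 1: Sum all words
Raw sum = 38567 + 50211 + 25752 + 12480 + 47281 = 174291
Step 2: Fold carry: (43219 + 2) = 43221
One's complement = ~43221 & 0xFFFF = 22314

22314


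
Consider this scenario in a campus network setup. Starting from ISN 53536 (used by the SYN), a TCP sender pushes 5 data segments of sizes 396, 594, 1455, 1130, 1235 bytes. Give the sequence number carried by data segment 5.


The SYN occupies sequence number ISN = 53536, so the first data byte is ISN + 1 = 53537.
SEQ of data segment i = (ISN + 1) + sum of payload sizes of segments 1..i-1.
Segment 1: SEQ = 53537, payload = 396 bytes
Segment 2: SEQ = 53933, payload = 594 bytes
Segment 3: SEQ = 54527, payload = 1455 bytes
Segment 4: SEQ = 55982, payload = 1130 bytes
Segment 5: SEQ = 57112, payload = 1235 bytes
SEQ of segment 5 = 53537 + 396 + 594 + 1455 + 1130 = 57112

57112


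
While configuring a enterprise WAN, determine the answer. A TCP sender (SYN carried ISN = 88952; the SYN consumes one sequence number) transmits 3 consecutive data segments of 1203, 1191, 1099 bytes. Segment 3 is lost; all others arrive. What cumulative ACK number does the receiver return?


SYN uses sequence number 88952; first data byte = ISN + 1 = 88953.
Segment 1: SEQ = 88953, len = 1203 B, covers [88953, 90155]
Segment 2: SEQ = 90156, len = 1191 B, covers [90156, 91346]
Segment 3: SEQ = 91347, len = 1099 B, covers [91347, 92445] [LOST]
In-order data received: bytes [88953, 91346] (segments 1..2).
Segment 3 missing -> gap begins at byte 91347.
Cumulative ACK = next expected in-order byte = 88953 + 1203 + 1191 = 91347

91347


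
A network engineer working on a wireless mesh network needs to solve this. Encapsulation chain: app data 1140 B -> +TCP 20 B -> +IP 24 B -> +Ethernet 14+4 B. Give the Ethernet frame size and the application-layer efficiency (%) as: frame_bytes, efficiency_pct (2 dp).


TCP segment = 1140 + 20 = 1160 B
IP packet = 1160 + 24 = 1184 B
Ethernet frame = 1184 + 14 + 4 = 1202 B
Efficiency = app / frame = 1140 / 1202 = 0.948419 = 94.8419% -> 94.84% (2 dp)

1202, 94.84


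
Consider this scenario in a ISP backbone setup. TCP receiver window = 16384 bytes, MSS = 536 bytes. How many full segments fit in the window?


Given: RWND = 16384 bytes, MSS = 536 bytes
Full segments = floor(RWND / MSS)
Full segments = floor(16384 / 536)
Full segments = floor(30.5672) = 30

30


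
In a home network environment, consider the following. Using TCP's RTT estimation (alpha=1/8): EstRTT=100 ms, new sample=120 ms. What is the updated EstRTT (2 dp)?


Given: EstRTT = 100 ms, SampleRTT = 120 ms, alpha = 1/8
New EstRTT = (1 - alpha) * EstRTT + alpha * SampleRTT
(7/8) * 100 = 87.5
(1/8) * 120 = 15
New EstRTT = 87.5 + 15 = 102.5 ms -> 102.50 ms (2 dp)

102.50


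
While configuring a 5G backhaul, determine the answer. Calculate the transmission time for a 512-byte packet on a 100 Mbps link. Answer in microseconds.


Given: packet = 512 bytes, bandwidth = 100 Mbps
Packet in bits = 512 * 8 = 4096 bits
Bandwidth = 100 * 10^6 = 100000000 bps
Time = 4096 / 100000000 seconds
Time in us = 4096 * 10^6 / 100000000 = 40.96

40.96


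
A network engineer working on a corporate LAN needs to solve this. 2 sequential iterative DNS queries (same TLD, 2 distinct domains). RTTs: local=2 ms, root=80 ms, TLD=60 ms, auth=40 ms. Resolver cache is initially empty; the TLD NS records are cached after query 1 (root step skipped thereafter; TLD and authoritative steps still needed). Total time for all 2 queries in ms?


Lookup 1 (cold cache): local + root + TLD + auth = 2 + 80 + 60 + 40 = 182 ms
Lookups 2..2 (TLD NS cached -> skip root; new domain -> still ask TLD and auth): local + TLD + auth = 2 + 60 + 40 = 102 ms each
Remaining 1 lookups: 1 * 102 = 102 ms
Total = 182 + 102 = 284 ms

284


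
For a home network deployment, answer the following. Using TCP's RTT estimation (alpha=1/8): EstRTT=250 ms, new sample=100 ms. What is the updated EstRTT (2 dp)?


Given: EstRTT = 250 ms, SampleRTT = 100 ms, alpha = 1/8
New EstRTT = (1 - alpha) * EstRTT + alpha * SampleRTT
(7/8) * 250 = 218.75
(1/8) * 100 = 12.5
New EstRTT = 218.75 + 12.5 = 231.25 ms -> 231.25 ms (2 dp)

231.25


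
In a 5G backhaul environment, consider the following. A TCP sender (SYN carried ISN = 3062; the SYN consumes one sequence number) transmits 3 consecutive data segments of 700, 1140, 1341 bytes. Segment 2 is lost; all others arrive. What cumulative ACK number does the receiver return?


SYN uses sequence number 3062; first data byte = ISN + 1 = 3063.
Segment 1: SEQ = 3063, len = 700 B, covers [3063, 3762]
Segment 2: SEQ = 3763, len = 1140 B, covers [3763, 4902] [LOST]
Segment 3: SEQ = 4903, len = 1341 B, covers [4903, 6243]
In-order data received: bytes [3063, 3762] (segments 1..1).
Segment 2 missing -> gap begins at byte 3763; later segments buffered out of order.
Cumulative ACK = next expected in-order byte = 3063 + 700 = 3763

3763


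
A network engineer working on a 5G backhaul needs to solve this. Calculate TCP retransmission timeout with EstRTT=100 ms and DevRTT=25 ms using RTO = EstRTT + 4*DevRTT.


Given: EstRTT = 100 ms, DevRTT = 25 ms
Timeout = EstRTT + 4 * DevRTT
4 * DevRTT = 4 * 25 = 100
Timeout = 100 + 100 = 200 ms

200


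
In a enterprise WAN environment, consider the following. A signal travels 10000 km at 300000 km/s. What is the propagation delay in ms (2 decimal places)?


Given: distance = 10000 km, speed = 300000 km/s
Delay = distance / speed = 10000 / 300000 seconds
Delay in ms = 10000 * 1000 / 300000
Delay = 33.3333 ms
Rounded to 2 dp = 33.33 ms

33.33


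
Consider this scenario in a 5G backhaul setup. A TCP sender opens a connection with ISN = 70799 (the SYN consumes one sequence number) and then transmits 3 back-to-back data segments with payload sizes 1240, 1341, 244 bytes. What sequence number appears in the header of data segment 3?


The SYN occupies sequence number ISN = 70799, so the first data byte is ISN + 1 = 70800.
SEQ of data segment i = (ISN + 1) + sum of payload sizes of segments 1..i-1.
Segment 1: SEQ = 70800, payload = 1240 bytes
Segment 2: SEQ = 72040, payload = 1341 bytes
Segment 3: SEQ = 73381, payload = 244 bytes
SEQ of segment 3 = 70800 + 1240 + 1341 = 73381

73381


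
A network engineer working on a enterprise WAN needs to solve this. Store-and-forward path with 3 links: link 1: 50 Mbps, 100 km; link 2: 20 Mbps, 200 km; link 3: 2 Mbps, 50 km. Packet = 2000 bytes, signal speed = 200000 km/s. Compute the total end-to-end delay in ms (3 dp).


Packet = 2000 bytes = 16000 bits. Store-and-forward: sum (t_trans + t_prop) per link.
Link 1: t_trans = 16000/(50*10^6) s = 0.3200 ms; t_prop = 100/200000 s = 0.5000 ms; subtotal = 0.8200 ms
Link 2: t_trans = 16000/(20*10^6) s = 0.8000 ms; t_prop = 200/200000 s = 1.0000 ms; subtotal = 1.8000 ms
Link 3: t_trans = 16000/(2*10^6) s = 8.0000 ms; t_prop = 50/200000 s = 0.2500 ms; subtotal = 8.2500 ms
End-to-end = 0.8200 + 1.8000 + 8.2500 = 10.8700 ms -> 10.870 ms (3 dp)

10.870
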